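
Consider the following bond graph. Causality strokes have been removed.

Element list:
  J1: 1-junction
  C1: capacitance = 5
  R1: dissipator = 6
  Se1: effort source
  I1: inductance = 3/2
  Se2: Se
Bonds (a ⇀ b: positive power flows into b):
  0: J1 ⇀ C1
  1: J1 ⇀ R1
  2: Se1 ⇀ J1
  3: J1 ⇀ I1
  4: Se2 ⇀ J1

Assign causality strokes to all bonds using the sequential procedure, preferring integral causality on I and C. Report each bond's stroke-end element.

bond 0 stroke at J1
bond 1 stroke at J1
bond 2 stroke at J1
bond 3 stroke at I1
bond 4 stroke at J1

β2 stroke→J1  (Se1: effort source, stroke at far end)
β4 stroke→J1  (source Se2 imposes e)
β0 stroke→J1  (prefer integral on C1)
β3 stroke→I1  (I1 integral (f out))
β1 stroke→J1  (common-f at J1 fixed by 3)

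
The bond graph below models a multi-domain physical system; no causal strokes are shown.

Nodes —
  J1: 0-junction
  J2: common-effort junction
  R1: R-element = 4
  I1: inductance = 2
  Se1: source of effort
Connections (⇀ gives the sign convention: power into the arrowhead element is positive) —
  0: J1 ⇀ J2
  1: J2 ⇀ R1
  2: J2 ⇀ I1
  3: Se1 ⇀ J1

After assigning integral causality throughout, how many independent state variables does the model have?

1  (I1 all integral)

#3 →J1  (Se1 fixes effort; stroke away)
#0 →J2  (J1 effort already set via bond 3)
#1 →R1  (J2 effort already set via bond 0)
#2 →I1  (common-e at J2 fixed by 0)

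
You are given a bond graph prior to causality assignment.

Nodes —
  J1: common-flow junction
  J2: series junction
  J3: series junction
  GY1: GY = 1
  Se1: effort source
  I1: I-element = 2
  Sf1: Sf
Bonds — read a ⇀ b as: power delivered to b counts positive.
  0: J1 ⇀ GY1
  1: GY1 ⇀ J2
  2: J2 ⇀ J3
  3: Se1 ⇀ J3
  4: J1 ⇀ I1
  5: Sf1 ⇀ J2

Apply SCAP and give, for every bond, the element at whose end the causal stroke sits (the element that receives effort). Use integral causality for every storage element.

bond 3 stroke→J3  (Se1 (Se) sets effort on bond)
bond 5 stroke→Sf1  (Sf1: flow source, stroke at near end)
bond 1 stroke→J2  (J2 flow already set via bond 5)
bond 2 stroke→J2  (1-jn J2 has f-setter on 5)
bond 0 stroke→J1  (through GY1, causality inverts; strokes same side of GY1)
bond 4 stroke→I1  (closing 1-jn rule on J1)

#0 |J1
#1 |J2
#2 |J2
#3 |J3
#4 |I1
#5 |Sf1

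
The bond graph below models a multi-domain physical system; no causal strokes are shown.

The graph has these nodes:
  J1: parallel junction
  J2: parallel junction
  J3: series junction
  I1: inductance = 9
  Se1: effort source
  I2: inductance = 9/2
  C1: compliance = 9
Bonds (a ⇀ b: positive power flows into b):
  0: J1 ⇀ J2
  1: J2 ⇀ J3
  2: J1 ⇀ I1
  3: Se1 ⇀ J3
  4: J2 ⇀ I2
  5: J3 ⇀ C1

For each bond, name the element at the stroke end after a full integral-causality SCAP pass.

#0 →J1
#1 →J2
#2 →I1
#3 →J3
#4 →I2
#5 →J3

#3 →J3  (Se1 (Se) sets effort on bond)
#2 →I1  (I1 outputs flow p/I1)
#0 →J1  (only one effort-in slot at J1)
#4 →I2  (prefer integral on I2)
#1 →J2  (only one effort-in slot at J2)
#5 →J3  (J3 flow already set via bond 1)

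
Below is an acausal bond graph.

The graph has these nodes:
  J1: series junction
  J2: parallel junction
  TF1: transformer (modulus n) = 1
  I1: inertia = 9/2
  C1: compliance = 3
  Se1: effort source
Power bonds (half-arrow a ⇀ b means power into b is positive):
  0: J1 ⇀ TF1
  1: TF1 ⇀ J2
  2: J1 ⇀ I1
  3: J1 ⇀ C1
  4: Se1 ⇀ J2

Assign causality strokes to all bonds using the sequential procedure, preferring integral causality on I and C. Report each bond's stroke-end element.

β4 |J2  (source Se1 imposes e)
β1 |TF1  (0-jn J2 has e-setter on 4)
β0 |J1  (TF TF1: opposite of bond 1)
β2 |I1  (I1 integral (f out))
β3 |J1  (J1: bond 2 brought flow, rest push out)

#0 →J1
#1 →TF1
#2 →I1
#3 →J1
#4 →J2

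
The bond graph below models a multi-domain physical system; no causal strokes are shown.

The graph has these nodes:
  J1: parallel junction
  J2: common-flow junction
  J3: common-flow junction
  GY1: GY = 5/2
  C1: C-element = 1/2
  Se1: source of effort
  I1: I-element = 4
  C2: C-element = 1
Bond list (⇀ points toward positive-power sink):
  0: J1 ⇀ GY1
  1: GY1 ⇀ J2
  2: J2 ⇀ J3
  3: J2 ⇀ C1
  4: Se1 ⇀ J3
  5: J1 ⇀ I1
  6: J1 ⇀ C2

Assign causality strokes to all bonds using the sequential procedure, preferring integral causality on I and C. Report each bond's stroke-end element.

β4 stroke at J3  (Se1 (Se) sets effort on bond)
β2 stroke at J2  (J3: last free bond brings flow in)
β3 stroke at J2  (C1 integral (e out))
β1 stroke at GY1  (J2: last free bond brings flow in)
β0 stroke at GY1  (through GY1, causality inverts; strokes same side of GY1)
β5 stroke at I1  (prefer integral on I1)
β6 stroke at J1  (J1: last free bond brings effort in)

β0 |GY1
β1 |GY1
β2 |J2
β3 |J2
β4 |J3
β5 |I1
β6 |J1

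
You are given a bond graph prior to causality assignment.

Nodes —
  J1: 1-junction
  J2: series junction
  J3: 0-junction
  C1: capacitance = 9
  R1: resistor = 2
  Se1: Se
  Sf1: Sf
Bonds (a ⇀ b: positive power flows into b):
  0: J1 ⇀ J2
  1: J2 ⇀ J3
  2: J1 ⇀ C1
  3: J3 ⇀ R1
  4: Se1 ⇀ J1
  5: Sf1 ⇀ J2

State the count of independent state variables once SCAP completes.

b4 stroke→J1  (source Se1 imposes e)
b5 stroke→Sf1  (Sf1 (Sf) sets flow on bond)
b0 stroke→J2  (J2 flow already set via bond 5)
b1 stroke→J2  (J2: bond 5 brought flow, rest push out)
b3 stroke→J3  (only one effort-in slot at J3)
b2 stroke→J1  (common-f at J1 fixed by 0)

1  (C1 all integral)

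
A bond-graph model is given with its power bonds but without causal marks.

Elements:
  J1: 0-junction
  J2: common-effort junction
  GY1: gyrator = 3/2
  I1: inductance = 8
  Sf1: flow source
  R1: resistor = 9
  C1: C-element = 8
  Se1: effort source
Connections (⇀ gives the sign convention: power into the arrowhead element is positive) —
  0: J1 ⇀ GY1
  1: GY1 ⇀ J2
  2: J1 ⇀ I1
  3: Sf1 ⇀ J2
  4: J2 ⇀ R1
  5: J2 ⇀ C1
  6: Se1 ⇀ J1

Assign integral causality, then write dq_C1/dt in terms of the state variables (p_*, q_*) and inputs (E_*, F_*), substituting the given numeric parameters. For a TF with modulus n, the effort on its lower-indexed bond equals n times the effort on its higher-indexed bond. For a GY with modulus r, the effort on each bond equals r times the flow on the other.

β3 |Sf1  (source Sf1 imposes f)
β6 |J1  (Se1: effort source, stroke at far end)
β0 |GY1  (common-e at J1 fixed by 6)
β2 |I1  (J1 effort already set via bond 6)
β1 |GY1  (GY1 both-in/both-out from 0)
β5 |J2  (C1 integral (e out))
β4 |R1  (0-jn J2 has e-setter on 5)

dq_C1/dt = 2*E_Se1/3 + F_Sf1 - q_C1/72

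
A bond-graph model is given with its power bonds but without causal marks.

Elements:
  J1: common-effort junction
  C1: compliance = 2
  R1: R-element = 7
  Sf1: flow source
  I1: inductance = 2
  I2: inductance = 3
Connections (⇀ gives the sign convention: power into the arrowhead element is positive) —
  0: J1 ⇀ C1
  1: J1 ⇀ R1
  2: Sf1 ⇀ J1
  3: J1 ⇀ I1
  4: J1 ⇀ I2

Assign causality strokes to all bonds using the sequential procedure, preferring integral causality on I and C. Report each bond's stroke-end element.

β0 →J1
β1 →R1
β2 →Sf1
β3 →I1
β4 →I2

bond 2 stroke→Sf1  (source Sf1 imposes f)
bond 0 stroke→J1  (C1 integral (e out))
bond 1 stroke→R1  (common-e at J1 fixed by 0)
bond 3 stroke→I1  (common-e at J1 fixed by 0)
bond 4 stroke→I2  (common-e at J1 fixed by 0)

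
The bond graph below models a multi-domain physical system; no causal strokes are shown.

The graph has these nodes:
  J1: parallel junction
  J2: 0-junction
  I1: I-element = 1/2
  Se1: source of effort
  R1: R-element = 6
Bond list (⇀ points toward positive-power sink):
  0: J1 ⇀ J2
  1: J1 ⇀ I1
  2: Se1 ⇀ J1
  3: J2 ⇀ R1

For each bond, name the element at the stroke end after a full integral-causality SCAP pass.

#0 |J2
#1 |I1
#2 |J1
#3 |R1

b2 →J1  (Se1: effort source, stroke at far end)
b0 →J2  (J1 effort already set via bond 2)
b1 →I1  (common-e at J1 fixed by 2)
b3 →R1  (0-jn J2 has e-setter on 0)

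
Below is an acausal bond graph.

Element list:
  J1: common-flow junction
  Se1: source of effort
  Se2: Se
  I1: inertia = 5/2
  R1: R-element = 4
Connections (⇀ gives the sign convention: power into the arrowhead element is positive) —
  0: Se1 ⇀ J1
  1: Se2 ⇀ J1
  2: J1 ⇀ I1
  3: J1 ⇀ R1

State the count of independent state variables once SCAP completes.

#0 stroke at J1  (source Se1 imposes e)
#1 stroke at J1  (Se2: effort source, stroke at far end)
#2 stroke at I1  (prefer integral on I1)
#3 stroke at J1  (J1 flow already set via bond 2)

1  (I1 all integral)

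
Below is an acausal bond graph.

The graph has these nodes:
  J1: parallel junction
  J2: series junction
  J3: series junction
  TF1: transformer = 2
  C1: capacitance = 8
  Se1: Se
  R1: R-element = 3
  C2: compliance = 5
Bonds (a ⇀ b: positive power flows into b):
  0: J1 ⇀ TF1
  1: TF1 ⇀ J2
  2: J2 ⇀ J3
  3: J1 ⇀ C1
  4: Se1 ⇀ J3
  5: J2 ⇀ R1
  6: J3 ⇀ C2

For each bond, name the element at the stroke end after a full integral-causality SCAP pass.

#4 stroke at J3  (Se1 (Se) sets effort on bond)
#3 stroke at J1  (C1: C, integral causality)
#0 stroke at TF1  (common-e at J1 fixed by 3)
#1 stroke at J2  (through TF1, causality passes straight; one stroke at TF1)
#6 stroke at J3  (C2 integral (e out))
#2 stroke at J2  (closing 1-jn rule on J3)
#5 stroke at R1  (closing 1-jn rule on J2)

bond 0 |TF1
bond 1 |J2
bond 2 |J2
bond 3 |J1
bond 4 |J3
bond 5 |R1
bond 6 |J3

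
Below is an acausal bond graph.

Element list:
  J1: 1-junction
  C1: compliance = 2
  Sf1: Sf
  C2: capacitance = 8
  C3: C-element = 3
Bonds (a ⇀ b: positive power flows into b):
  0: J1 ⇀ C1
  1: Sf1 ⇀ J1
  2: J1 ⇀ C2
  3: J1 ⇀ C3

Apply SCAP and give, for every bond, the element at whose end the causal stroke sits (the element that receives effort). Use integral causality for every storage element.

#1 stroke→Sf1  (Sf1 (Sf) sets flow on bond)
#0 stroke→J1  (1-jn J1 has f-setter on 1)
#2 stroke→J1  (J1 flow already set via bond 1)
#3 stroke→J1  (1-jn J1 has f-setter on 1)

bond 0 stroke at J1
bond 1 stroke at Sf1
bond 2 stroke at J1
bond 3 stroke at J1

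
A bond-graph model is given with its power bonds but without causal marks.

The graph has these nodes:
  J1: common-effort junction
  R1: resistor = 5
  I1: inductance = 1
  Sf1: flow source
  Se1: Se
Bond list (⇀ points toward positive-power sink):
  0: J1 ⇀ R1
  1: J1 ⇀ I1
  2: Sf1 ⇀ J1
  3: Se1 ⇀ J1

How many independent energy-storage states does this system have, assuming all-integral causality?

b2 stroke at Sf1  (Sf1 (Sf) sets flow on bond)
b3 stroke at J1  (Se1 (Se) sets effort on bond)
b0 stroke at R1  (common-e at J1 fixed by 3)
b1 stroke at I1  (common-e at J1 fixed by 3)

1  (I1 all integral)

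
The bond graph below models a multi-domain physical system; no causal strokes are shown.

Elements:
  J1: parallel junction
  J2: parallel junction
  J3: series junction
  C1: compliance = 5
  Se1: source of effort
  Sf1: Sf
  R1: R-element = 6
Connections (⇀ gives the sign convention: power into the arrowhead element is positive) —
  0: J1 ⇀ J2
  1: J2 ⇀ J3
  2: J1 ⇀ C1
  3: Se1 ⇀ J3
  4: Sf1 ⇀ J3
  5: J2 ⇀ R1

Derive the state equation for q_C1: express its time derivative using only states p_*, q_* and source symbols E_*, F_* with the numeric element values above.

b3 |J3  (Se1: effort source, stroke at far end)
b4 |Sf1  (Sf1 fixes flow; stroke at Sf1)
b1 |J3  (J3 flow already set via bond 4)
b2 |J1  (C1 outputs effort q/C1)
b0 |J2  (0-jn J1 has e-setter on 2)
b5 |R1  (0-jn J2 has e-setter on 0)

dq_C1/dt = -F_Sf1 - q_C1/30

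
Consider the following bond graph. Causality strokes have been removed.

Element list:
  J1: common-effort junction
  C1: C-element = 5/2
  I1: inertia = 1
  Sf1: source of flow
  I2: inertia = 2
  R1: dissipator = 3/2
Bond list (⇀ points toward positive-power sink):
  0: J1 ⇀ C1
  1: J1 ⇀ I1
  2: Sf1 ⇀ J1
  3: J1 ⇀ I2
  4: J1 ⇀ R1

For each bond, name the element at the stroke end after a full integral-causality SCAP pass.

#2 stroke→Sf1  (Sf1 fixes flow; stroke at Sf1)
#0 stroke→J1  (prefer integral on C1)
#1 stroke→I1  (common-e at J1 fixed by 0)
#3 stroke→I2  (common-e at J1 fixed by 0)
#4 stroke→R1  (J1 effort already set via bond 0)

β0 →J1
β1 →I1
β2 →Sf1
β3 →I2
β4 →R1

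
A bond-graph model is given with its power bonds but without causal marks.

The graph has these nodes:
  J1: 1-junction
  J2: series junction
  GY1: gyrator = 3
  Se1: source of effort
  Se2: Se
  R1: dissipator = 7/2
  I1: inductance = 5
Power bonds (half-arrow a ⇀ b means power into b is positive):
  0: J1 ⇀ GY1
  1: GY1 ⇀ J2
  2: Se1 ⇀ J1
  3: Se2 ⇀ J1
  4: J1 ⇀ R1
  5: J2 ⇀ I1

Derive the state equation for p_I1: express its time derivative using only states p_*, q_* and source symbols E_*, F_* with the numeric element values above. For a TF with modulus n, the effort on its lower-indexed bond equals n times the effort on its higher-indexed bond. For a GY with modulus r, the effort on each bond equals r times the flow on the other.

dp_I1/dt = 6*E_Se1/7 + 6*E_Se2/7 - 18*p_I1/35

bond 2 stroke at J1  (Se1 (Se) sets effort on bond)
bond 3 stroke at J1  (source Se2 imposes e)
bond 5 stroke at I1  (prefer integral on I1)
bond 1 stroke at J2  (common-f at J2 fixed by 5)
bond 0 stroke at J1  (GY1: gyrator matches bond 1)
bond 4 stroke at R1  (only one flow-in slot at J1)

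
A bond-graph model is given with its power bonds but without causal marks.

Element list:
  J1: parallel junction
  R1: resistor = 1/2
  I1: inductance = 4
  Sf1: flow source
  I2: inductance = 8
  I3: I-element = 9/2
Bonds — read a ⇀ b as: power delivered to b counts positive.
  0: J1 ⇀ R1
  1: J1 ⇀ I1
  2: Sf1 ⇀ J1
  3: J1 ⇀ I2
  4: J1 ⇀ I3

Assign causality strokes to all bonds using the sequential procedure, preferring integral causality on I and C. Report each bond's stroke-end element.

bond 0 →J1
bond 1 →I1
bond 2 →Sf1
bond 3 →I2
bond 4 →I3

bond 2 |Sf1  (Sf1: flow source, stroke at near end)
bond 1 |I1  (I1 integral (f out))
bond 3 |I2  (I2 integral (f out))
bond 4 |I3  (prefer integral on I3)
bond 0 |J1  (J1: last free bond brings effort in)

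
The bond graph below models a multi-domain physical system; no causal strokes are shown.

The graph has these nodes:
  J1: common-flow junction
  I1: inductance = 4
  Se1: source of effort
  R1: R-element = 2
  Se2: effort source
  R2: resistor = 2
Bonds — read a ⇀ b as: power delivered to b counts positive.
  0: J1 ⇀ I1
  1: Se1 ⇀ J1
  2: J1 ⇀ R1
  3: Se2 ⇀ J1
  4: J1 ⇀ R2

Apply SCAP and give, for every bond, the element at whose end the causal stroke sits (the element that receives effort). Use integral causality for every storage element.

#1 stroke→J1  (Se1 fixes effort; stroke away)
#3 stroke→J1  (Se2 (Se) sets effort on bond)
#0 stroke→I1  (prefer integral on I1)
#2 stroke→J1  (common-f at J1 fixed by 0)
#4 stroke→J1  (common-f at J1 fixed by 0)

b0 stroke→I1
b1 stroke→J1
b2 stroke→J1
b3 stroke→J1
b4 stroke→J1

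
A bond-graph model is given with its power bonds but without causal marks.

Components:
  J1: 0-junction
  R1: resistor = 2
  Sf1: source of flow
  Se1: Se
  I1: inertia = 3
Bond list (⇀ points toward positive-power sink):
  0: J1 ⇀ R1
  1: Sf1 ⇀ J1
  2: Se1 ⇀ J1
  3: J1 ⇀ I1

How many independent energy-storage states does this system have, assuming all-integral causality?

b1 stroke→Sf1  (Sf1 fixes flow; stroke at Sf1)
b2 stroke→J1  (Se1 fixes effort; stroke away)
b0 stroke→R1  (0-jn J1 has e-setter on 2)
b3 stroke→I1  (common-e at J1 fixed by 2)

1  (I1 all integral)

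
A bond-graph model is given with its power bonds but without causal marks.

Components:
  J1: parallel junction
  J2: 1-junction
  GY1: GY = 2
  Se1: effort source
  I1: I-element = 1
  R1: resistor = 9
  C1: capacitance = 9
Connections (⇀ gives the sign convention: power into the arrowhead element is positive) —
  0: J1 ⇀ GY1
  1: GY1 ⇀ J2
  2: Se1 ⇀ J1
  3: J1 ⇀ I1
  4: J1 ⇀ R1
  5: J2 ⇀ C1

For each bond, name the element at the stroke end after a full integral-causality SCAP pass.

bond 2 |J1  (Se1 fixes effort; stroke away)
bond 0 |GY1  (0-jn J1 has e-setter on 2)
bond 3 |I1  (J1: bond 2 brought effort, rest push out)
bond 4 |R1  (0-jn J1 has e-setter on 2)
bond 1 |GY1  (GY1: gyrator matches bond 0)
bond 5 |J2  (J2 flow already set via bond 1)

#0 |GY1
#1 |GY1
#2 |J1
#3 |I1
#4 |R1
#5 |J2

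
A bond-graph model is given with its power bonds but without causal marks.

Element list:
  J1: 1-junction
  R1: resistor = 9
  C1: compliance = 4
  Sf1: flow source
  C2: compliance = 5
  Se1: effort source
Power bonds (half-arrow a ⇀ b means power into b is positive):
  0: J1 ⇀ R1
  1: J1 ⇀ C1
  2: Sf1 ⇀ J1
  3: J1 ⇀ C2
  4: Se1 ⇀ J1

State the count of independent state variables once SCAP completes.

2  (C1, C2 all integral)

b2 |Sf1  (Sf1 (Sf) sets flow on bond)
b4 |J1  (Se1 fixes effort; stroke away)
b0 |J1  (1-jn J1 has f-setter on 2)
b1 |J1  (common-f at J1 fixed by 2)
b3 |J1  (1-jn J1 has f-setter on 2)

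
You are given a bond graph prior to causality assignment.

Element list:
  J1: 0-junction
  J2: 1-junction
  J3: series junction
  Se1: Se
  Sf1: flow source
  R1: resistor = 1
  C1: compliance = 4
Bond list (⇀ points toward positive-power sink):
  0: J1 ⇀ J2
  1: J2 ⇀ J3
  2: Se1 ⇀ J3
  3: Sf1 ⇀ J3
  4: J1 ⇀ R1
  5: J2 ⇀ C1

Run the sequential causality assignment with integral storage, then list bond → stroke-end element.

b0 |J2
b1 |J3
b2 |J3
b3 |Sf1
b4 |J1
b5 |J2

β2 →J3  (Se1: effort source, stroke at far end)
β3 →Sf1  (Sf1: flow source, stroke at near end)
β1 →J3  (J3: bond 3 brought flow, rest push out)
β0 →J2  (common-f at J2 fixed by 1)
β5 →J2  (1-jn J2 has f-setter on 1)
β4 →J1  (only one effort-in slot at J1)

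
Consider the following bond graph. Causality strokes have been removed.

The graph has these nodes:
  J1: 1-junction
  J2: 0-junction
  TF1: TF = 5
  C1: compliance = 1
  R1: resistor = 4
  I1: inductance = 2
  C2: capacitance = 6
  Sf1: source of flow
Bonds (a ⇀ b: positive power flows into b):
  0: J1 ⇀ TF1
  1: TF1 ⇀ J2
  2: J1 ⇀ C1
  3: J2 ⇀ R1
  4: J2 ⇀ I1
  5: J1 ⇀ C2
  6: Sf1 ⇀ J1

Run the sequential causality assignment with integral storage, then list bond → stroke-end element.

bond 0 stroke at J1
bond 1 stroke at TF1
bond 2 stroke at J1
bond 3 stroke at J2
bond 4 stroke at I1
bond 5 stroke at J1
bond 6 stroke at Sf1

bond 6 →Sf1  (Sf1 (Sf) sets flow on bond)
bond 0 →J1  (common-f at J1 fixed by 6)
bond 2 →J1  (J1 flow already set via bond 6)
bond 5 →J1  (J1 flow already set via bond 6)
bond 1 →TF1  (TF1: transformer flips bond 0)
bond 4 →I1  (prefer integral on I1)
bond 3 →J2  (J2: last free bond brings effort in)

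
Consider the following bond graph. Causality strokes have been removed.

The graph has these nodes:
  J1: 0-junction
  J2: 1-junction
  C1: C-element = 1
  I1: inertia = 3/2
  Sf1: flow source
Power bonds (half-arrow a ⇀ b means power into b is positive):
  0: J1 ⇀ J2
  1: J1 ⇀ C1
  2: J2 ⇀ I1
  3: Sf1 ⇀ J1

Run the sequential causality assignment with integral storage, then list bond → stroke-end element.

#3 →Sf1  (Sf1: flow source, stroke at near end)
#1 →J1  (C1 outputs effort q/C1)
#0 →J2  (J1 effort already set via bond 1)
#2 →I1  (closing 1-jn rule on J2)

b0 stroke at J2
b1 stroke at J1
b2 stroke at I1
b3 stroke at Sf1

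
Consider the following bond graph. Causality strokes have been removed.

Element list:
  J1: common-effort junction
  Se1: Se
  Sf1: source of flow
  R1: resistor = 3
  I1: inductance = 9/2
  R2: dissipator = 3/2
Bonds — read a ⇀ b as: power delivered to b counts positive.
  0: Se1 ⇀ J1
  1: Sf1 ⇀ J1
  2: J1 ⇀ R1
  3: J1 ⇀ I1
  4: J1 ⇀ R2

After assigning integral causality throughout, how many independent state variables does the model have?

1  (I1 all integral)

b0 stroke→J1  (source Se1 imposes e)
b1 stroke→Sf1  (source Sf1 imposes f)
b2 stroke→R1  (J1 effort already set via bond 0)
b3 stroke→I1  (J1: bond 0 brought effort, rest push out)
b4 stroke→R2  (J1 effort already set via bond 0)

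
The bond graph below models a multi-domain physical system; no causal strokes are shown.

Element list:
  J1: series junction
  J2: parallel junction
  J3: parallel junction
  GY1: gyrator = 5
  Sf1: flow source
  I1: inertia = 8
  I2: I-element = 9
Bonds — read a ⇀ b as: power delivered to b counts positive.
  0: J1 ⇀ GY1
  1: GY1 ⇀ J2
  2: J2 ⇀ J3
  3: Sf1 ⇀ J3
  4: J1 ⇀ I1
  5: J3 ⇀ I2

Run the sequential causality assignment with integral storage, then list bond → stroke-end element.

bond 3 stroke at Sf1  (source Sf1 imposes f)
bond 4 stroke at I1  (prefer integral on I1)
bond 0 stroke at J1  (common-f at J1 fixed by 4)
bond 1 stroke at J2  (GY1 both-in/both-out from 0)
bond 2 stroke at J3  (0-jn J2 has e-setter on 1)
bond 5 stroke at I2  (common-e at J3 fixed by 2)

#0 →J1
#1 →J2
#2 →J3
#3 →Sf1
#4 →I1
#5 →I2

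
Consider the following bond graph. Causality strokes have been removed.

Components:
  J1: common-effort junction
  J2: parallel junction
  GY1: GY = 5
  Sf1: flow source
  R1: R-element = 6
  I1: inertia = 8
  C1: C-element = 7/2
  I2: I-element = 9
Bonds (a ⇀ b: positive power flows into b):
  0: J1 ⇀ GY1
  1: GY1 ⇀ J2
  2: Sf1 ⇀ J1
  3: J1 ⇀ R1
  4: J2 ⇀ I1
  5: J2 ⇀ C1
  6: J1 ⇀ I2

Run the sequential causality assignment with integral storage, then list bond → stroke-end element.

#2 →Sf1  (source Sf1 imposes f)
#4 →I1  (prefer integral on I1)
#5 →J2  (prefer integral on C1)
#1 →GY1  (J2 effort already set via bond 5)
#0 →GY1  (GY GY1: same side as bond 1)
#6 →I2  (I2 outputs flow p/I2)
#3 →J1  (only one effort-in slot at J1)

bond 0 →GY1
bond 1 →GY1
bond 2 →Sf1
bond 3 →J1
bond 4 →I1
bond 5 →J2
bond 6 →I2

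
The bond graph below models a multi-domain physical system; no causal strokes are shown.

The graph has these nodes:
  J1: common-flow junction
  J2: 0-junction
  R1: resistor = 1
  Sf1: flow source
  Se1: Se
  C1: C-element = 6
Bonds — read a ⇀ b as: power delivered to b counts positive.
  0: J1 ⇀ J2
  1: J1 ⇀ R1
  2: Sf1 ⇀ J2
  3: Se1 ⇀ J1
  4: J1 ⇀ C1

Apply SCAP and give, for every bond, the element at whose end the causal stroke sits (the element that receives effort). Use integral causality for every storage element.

bond 2 →Sf1  (Sf1 fixes flow; stroke at Sf1)
bond 3 →J1  (Se1 (Se) sets effort on bond)
bond 0 →J2  (J2: last free bond brings effort in)
bond 1 →J1  (J1: bond 0 brought flow, rest push out)
bond 4 →J1  (J1 flow already set via bond 0)

#0 stroke→J2
#1 stroke→J1
#2 stroke→Sf1
#3 stroke→J1
#4 stroke→J1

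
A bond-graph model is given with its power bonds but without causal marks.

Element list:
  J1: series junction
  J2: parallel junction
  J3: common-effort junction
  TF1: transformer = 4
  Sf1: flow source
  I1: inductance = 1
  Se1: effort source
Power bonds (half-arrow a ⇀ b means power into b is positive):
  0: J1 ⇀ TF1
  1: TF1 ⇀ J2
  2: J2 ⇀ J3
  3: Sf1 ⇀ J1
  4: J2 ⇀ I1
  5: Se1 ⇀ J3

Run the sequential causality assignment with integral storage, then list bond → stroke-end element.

bond 0 →J1
bond 1 →TF1
bond 2 →J2
bond 3 →Sf1
bond 4 →I1
bond 5 →J3

β3 |Sf1  (source Sf1 imposes f)
β5 |J3  (Se1 (Se) sets effort on bond)
β0 |J1  (common-f at J1 fixed by 3)
β2 |J2  (J3 effort already set via bond 5)
β1 |TF1  (through TF1, causality passes straight; one stroke at TF1)
β4 |I1  (0-jn J2 has e-setter on 2)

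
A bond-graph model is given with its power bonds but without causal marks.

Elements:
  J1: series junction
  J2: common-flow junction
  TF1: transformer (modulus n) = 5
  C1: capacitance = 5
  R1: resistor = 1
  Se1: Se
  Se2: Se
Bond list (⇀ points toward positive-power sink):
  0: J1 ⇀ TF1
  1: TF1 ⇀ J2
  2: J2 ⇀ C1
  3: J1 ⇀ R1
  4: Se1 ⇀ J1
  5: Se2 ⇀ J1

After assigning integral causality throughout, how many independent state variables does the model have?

β4 stroke→J1  (Se1 (Se) sets effort on bond)
β5 stroke→J1  (Se2: effort source, stroke at far end)
β2 stroke→J2  (prefer integral on C1)
β1 stroke→TF1  (J2 needs exactly one f-in)
β0 stroke→J1  (TF1: transformer flips bond 1)
β3 stroke→R1  (closing 1-jn rule on J1)

1  (C1 all integral)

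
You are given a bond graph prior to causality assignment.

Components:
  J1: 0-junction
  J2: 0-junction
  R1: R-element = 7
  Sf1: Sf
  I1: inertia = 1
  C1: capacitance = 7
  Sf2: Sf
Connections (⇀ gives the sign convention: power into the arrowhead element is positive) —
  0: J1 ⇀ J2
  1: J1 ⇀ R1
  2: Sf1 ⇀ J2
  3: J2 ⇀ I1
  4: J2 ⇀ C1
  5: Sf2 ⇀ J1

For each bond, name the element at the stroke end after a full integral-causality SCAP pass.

bond 2 stroke at Sf1  (Sf1 fixes flow; stroke at Sf1)
bond 5 stroke at Sf2  (Sf2 (Sf) sets flow on bond)
bond 3 stroke at I1  (I1 integral (f out))
bond 4 stroke at J2  (C1 integral (e out))
bond 0 stroke at J1  (J2: bond 4 brought effort, rest push out)
bond 1 stroke at R1  (0-jn J1 has e-setter on 0)

bond 0 stroke at J1
bond 1 stroke at R1
bond 2 stroke at Sf1
bond 3 stroke at I1
bond 4 stroke at J2
bond 5 stroke at Sf2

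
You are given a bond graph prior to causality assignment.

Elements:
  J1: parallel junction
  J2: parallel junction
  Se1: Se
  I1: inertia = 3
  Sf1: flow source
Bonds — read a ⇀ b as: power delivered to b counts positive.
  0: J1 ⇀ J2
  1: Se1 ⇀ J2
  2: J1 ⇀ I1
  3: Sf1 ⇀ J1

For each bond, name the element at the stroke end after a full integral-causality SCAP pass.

#1 |J2  (Se1 (Se) sets effort on bond)
#3 |Sf1  (Sf1 (Sf) sets flow on bond)
#0 |J1  (J2: bond 1 brought effort, rest push out)
#2 |I1  (0-jn J1 has e-setter on 0)

b0 →J1
b1 →J2
b2 →I1
b3 →Sf1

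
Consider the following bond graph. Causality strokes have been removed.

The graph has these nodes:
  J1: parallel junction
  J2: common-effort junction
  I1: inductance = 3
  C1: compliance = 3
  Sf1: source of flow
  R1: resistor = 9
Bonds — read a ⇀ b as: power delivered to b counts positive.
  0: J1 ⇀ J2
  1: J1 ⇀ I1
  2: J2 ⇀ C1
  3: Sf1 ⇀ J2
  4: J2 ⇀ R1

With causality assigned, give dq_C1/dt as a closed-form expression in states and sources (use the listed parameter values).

#3 stroke at Sf1  (Sf1 fixes flow; stroke at Sf1)
#1 stroke at I1  (I1: I, integral causality)
#0 stroke at J1  (closing 0-jn rule on J1)
#2 stroke at J2  (C1 outputs effort q/C1)
#4 stroke at R1  (common-e at J2 fixed by 2)

dq_C1/dt = F_Sf1 - p_I1/3 - q_C1/27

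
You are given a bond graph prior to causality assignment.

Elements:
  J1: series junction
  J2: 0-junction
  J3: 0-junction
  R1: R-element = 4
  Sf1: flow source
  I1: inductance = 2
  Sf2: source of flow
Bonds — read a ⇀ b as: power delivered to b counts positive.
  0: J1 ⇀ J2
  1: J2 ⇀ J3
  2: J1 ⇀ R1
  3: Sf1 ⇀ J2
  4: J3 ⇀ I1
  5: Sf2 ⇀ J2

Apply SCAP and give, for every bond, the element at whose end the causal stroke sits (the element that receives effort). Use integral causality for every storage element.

#0 →J2
#1 →J3
#2 →J1
#3 →Sf1
#4 →I1
#5 →Sf2

b3 stroke at Sf1  (Sf1: flow source, stroke at near end)
b5 stroke at Sf2  (Sf2 fixes flow; stroke at Sf2)
b4 stroke at I1  (I1 outputs flow p/I1)
b1 stroke at J3  (only one effort-in slot at J3)
b0 stroke at J2  (J2 needs exactly one e-in)
b2 stroke at J1  (common-f at J1 fixed by 0)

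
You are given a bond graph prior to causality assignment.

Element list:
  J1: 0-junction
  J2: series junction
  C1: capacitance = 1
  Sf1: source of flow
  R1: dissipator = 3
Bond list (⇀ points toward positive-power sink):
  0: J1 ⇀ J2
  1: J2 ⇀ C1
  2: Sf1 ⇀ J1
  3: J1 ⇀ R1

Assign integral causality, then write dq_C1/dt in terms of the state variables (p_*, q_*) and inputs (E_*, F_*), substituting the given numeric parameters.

dq_C1/dt = F_Sf1 - q_C1/3

#2 stroke at Sf1  (Sf1: flow source, stroke at near end)
#1 stroke at J2  (prefer integral on C1)
#0 stroke at J1  (closing 1-jn rule on J2)
#3 stroke at R1  (J1: bond 0 brought effort, rest push out)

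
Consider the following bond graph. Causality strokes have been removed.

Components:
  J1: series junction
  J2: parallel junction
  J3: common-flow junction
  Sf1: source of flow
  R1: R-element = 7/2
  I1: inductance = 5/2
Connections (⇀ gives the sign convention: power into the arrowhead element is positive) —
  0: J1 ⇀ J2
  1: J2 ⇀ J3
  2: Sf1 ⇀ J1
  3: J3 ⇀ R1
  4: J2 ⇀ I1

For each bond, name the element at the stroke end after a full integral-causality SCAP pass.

β2 stroke at Sf1  (Sf1 fixes flow; stroke at Sf1)
β0 stroke at J1  (J1 flow already set via bond 2)
β4 stroke at I1  (prefer integral on I1)
β1 stroke at J2  (only one effort-in slot at J2)
β3 stroke at J3  (J3 flow already set via bond 1)

#0 stroke→J1
#1 stroke→J2
#2 stroke→Sf1
#3 stroke→J3
#4 stroke→I1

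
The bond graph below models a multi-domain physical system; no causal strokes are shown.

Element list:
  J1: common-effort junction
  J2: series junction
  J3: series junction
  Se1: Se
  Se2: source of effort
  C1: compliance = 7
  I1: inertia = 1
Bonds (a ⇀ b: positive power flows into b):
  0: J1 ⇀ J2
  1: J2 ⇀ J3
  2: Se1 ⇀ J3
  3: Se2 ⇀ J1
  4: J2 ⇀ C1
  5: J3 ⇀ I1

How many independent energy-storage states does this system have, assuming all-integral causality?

2  (C1, I1 all integral)

#2 stroke at J3  (Se1 (Se) sets effort on bond)
#3 stroke at J1  (source Se2 imposes e)
#0 stroke at J2  (0-jn J1 has e-setter on 3)
#4 stroke at J2  (C1 integral (e out))
#1 stroke at J3  (J2: last free bond brings flow in)
#5 stroke at I1  (closing 1-jn rule on J3)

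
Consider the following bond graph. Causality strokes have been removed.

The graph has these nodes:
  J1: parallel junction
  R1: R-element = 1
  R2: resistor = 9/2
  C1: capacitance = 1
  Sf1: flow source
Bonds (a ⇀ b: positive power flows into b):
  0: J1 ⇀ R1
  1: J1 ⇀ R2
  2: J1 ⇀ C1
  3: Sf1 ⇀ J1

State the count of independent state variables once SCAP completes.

1  (C1 all integral)

bond 3 |Sf1  (source Sf1 imposes f)
bond 2 |J1  (C1 outputs effort q/C1)
bond 0 |R1  (0-jn J1 has e-setter on 2)
bond 1 |R2  (0-jn J1 has e-setter on 2)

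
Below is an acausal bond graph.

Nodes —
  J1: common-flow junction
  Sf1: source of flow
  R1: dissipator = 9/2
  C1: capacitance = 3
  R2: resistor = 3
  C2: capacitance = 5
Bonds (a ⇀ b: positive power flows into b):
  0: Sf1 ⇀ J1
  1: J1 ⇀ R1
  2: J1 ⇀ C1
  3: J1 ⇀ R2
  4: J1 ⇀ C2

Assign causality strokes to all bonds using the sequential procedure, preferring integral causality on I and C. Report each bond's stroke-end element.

bond 0 stroke at Sf1
bond 1 stroke at J1
bond 2 stroke at J1
bond 3 stroke at J1
bond 4 stroke at J1

bond 0 |Sf1  (Sf1 (Sf) sets flow on bond)
bond 1 |J1  (J1: bond 0 brought flow, rest push out)
bond 2 |J1  (common-f at J1 fixed by 0)
bond 3 |J1  (J1: bond 0 brought flow, rest push out)
bond 4 |J1  (J1: bond 0 brought flow, rest push out)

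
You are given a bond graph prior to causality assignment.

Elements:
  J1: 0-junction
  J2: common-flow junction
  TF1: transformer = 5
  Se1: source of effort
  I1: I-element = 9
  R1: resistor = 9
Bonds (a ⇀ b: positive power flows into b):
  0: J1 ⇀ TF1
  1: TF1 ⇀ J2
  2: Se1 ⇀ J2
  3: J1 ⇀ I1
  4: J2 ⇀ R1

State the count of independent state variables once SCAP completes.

β2 stroke→J2  (Se1: effort source, stroke at far end)
β3 stroke→I1  (I1 outputs flow p/I1)
β0 stroke→J1  (only one effort-in slot at J1)
β1 stroke→TF1  (TF1 one-in-one-out from 0)
β4 stroke→J2  (J2 flow already set via bond 1)

1  (I1 all integral)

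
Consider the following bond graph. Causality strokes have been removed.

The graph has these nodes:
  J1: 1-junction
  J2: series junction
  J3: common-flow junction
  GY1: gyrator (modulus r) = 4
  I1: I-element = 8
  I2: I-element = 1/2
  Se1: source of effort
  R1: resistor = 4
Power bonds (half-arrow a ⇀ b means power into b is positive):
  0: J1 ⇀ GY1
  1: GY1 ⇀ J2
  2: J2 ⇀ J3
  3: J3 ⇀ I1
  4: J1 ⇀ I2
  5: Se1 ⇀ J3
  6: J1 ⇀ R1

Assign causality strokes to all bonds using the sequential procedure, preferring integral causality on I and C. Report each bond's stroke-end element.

β0 |J1
β1 |J2
β2 |J3
β3 |I1
β4 |I2
β5 |J3
β6 |J1

β5 |J3  (source Se1 imposes e)
β3 |I1  (I1 outputs flow p/I1)
β2 |J3  (1-jn J3 has f-setter on 3)
β1 |J2  (1-jn J2 has f-setter on 2)
β0 |J1  (GY1: gyrator matches bond 1)
β4 |I2  (I2 integral (f out))
β6 |J1  (common-f at J1 fixed by 4)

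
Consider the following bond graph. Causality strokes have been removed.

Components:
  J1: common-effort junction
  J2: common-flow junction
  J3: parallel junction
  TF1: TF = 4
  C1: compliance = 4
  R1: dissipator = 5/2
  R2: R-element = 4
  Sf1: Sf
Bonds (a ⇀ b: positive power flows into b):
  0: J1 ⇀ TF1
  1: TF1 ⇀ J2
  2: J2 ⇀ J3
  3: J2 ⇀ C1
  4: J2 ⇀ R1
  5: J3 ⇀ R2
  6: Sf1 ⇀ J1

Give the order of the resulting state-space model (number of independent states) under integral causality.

1  (C1 all integral)

bond 6 stroke at Sf1  (Sf1: flow source, stroke at near end)
bond 0 stroke at J1  (J1 needs exactly one e-in)
bond 1 stroke at TF1  (TF1 one-in-one-out from 0)
bond 2 stroke at J2  (common-f at J2 fixed by 1)
bond 3 stroke at J2  (common-f at J2 fixed by 1)
bond 4 stroke at J2  (J2 flow already set via bond 1)
bond 5 stroke at J3  (only one effort-in slot at J3)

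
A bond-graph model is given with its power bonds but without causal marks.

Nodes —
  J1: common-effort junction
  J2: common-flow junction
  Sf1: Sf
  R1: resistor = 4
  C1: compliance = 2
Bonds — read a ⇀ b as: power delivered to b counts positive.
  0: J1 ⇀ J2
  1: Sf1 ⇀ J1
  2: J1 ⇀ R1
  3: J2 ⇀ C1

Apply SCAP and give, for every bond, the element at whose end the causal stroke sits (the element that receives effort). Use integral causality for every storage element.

b0 →J1
b1 →Sf1
b2 →R1
b3 →J2

bond 1 stroke at Sf1  (Sf1: flow source, stroke at near end)
bond 3 stroke at J2  (C1: C, integral causality)
bond 0 stroke at J1  (only one flow-in slot at J2)
bond 2 stroke at R1  (J1 effort already set via bond 0)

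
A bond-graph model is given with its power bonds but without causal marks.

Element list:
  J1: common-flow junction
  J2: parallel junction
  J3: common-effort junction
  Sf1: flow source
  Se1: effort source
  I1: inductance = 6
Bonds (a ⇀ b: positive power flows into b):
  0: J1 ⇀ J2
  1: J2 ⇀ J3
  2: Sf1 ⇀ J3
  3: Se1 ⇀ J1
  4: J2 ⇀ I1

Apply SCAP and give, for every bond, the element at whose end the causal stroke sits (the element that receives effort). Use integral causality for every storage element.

β0 |J2
β1 |J3
β2 |Sf1
β3 |J1
β4 |I1

bond 2 →Sf1  (Sf1 (Sf) sets flow on bond)
bond 3 →J1  (source Se1 imposes e)
bond 0 →J2  (J1 needs exactly one f-in)
bond 1 →J3  (J2 effort already set via bond 0)
bond 4 →I1  (0-jn J2 has e-setter on 0)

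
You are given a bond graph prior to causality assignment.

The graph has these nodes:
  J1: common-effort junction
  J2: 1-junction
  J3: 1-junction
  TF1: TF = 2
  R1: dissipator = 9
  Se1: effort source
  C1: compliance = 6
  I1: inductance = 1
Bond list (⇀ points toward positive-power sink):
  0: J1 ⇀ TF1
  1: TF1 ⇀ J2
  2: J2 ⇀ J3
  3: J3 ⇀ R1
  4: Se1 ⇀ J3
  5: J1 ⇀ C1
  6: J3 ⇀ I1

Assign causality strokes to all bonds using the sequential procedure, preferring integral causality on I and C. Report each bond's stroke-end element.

b0 →TF1
b1 →J2
b2 →J3
b3 →J3
b4 →J3
b5 →J1
b6 →I1

bond 4 →J3  (Se1: effort source, stroke at far end)
bond 5 →J1  (prefer integral on C1)
bond 0 →TF1  (J1 effort already set via bond 5)
bond 1 →J2  (TF1 one-in-one-out from 0)
bond 2 →J3  (closing 1-jn rule on J2)
bond 6 →I1  (prefer integral on I1)
bond 3 →J3  (1-jn J3 has f-setter on 6)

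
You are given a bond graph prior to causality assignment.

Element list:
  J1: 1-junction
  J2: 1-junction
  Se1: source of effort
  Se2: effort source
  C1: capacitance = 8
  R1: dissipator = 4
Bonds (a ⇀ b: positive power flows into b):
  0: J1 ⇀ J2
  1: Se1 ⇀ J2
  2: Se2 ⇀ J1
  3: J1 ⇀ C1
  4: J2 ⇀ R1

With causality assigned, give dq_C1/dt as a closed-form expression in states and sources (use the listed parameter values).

bond 1 |J2  (Se1 fixes effort; stroke away)
bond 2 |J1  (Se2 fixes effort; stroke away)
bond 3 |J1  (C1 integral (e out))
bond 0 |J2  (closing 1-jn rule on J1)
bond 4 |R1  (only one flow-in slot at J2)

dq_C1/dt = E_Se1/4 + E_Se2/4 - q_C1/32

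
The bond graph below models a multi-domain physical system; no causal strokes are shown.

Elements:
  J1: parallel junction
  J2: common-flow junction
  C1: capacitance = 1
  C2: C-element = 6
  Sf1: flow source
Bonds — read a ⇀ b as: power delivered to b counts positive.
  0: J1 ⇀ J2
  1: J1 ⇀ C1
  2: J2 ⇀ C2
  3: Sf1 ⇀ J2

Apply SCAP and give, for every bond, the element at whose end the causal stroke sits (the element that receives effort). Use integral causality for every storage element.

bond 0 →J2
bond 1 →J1
bond 2 →J2
bond 3 →Sf1

bond 3 |Sf1  (source Sf1 imposes f)
bond 0 |J2  (common-f at J2 fixed by 3)
bond 2 |J2  (common-f at J2 fixed by 3)
bond 1 |J1  (J1: last free bond brings effort in)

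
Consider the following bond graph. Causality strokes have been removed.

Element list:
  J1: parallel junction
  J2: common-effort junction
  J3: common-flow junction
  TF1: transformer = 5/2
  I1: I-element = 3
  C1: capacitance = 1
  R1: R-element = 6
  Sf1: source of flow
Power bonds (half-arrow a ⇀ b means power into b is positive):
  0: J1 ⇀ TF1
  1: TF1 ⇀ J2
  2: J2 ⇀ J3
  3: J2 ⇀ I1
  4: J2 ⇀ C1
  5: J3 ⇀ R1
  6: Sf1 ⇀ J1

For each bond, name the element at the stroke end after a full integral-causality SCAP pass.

#6 →Sf1  (source Sf1 imposes f)
#0 →J1  (closing 0-jn rule on J1)
#1 →TF1  (TF1 one-in-one-out from 0)
#3 →I1  (prefer integral on I1)
#4 →J2  (C1: C, integral causality)
#2 →J3  (J2: bond 4 brought effort, rest push out)
#5 →R1  (closing 1-jn rule on J3)

b0 |J1
b1 |TF1
b2 |J3
b3 |I1
b4 |J2
b5 |R1
b6 |Sf1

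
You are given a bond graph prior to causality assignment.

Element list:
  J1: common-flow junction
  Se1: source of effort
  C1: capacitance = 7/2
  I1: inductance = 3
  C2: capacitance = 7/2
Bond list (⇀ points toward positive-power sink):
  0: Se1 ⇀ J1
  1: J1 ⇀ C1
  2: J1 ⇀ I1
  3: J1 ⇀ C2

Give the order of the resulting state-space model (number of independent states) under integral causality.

3  (C1, C2, I1 all integral)

b0 stroke at J1  (source Se1 imposes e)
b1 stroke at J1  (C1: C, integral causality)
b2 stroke at I1  (prefer integral on I1)
b3 stroke at J1  (1-jn J1 has f-setter on 2)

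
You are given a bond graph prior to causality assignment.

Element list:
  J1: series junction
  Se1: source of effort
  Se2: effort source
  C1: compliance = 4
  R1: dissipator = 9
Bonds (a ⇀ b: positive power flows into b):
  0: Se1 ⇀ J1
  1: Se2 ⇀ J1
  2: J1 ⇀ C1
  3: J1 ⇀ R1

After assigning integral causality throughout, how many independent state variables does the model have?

β0 →J1  (Se1 fixes effort; stroke away)
β1 →J1  (Se2 (Se) sets effort on bond)
β2 →J1  (C1 outputs effort q/C1)
β3 →R1  (only one flow-in slot at J1)

1  (C1 all integral)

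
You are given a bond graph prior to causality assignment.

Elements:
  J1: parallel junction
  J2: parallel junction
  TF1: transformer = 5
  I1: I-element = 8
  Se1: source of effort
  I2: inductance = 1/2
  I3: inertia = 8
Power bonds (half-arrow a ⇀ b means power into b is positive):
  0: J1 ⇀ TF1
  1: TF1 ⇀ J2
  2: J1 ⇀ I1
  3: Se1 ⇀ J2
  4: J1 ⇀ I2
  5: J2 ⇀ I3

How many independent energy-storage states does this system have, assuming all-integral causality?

β3 stroke→J2  (Se1 (Se) sets effort on bond)
β1 stroke→TF1  (J2: bond 3 brought effort, rest push out)
β5 stroke→I3  (0-jn J2 has e-setter on 3)
β0 stroke→J1  (through TF1, causality passes straight; one stroke at TF1)
β2 stroke→I1  (J1: bond 0 brought effort, rest push out)
β4 stroke→I2  (J1: bond 0 brought effort, rest push out)

3  (I1, I2, I3 all integral)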